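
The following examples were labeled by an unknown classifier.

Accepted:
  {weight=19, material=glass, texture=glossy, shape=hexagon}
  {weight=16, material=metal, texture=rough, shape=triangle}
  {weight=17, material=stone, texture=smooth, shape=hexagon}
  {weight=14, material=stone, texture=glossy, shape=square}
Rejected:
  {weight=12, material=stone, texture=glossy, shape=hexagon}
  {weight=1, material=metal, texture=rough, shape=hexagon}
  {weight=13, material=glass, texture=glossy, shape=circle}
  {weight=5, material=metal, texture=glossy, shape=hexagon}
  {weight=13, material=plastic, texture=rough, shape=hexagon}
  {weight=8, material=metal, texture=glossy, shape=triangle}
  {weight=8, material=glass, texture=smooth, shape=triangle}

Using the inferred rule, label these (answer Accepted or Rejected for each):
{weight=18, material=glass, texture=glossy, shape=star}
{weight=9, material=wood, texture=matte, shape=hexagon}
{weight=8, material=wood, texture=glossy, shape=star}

Accepted, Rejected, Rejected

The classifier is using: weight ≥ 14.
{weight=18, material=glass, texture=glossy, shape=star}: weight = 18, qualifies → Accepted.
{weight=9, material=wood, texture=matte, shape=hexagon}: weight = 9, fails this test → Rejected.
{weight=8, material=wood, texture=glossy, shape=star}: weight = 8, fails this test → Rejected.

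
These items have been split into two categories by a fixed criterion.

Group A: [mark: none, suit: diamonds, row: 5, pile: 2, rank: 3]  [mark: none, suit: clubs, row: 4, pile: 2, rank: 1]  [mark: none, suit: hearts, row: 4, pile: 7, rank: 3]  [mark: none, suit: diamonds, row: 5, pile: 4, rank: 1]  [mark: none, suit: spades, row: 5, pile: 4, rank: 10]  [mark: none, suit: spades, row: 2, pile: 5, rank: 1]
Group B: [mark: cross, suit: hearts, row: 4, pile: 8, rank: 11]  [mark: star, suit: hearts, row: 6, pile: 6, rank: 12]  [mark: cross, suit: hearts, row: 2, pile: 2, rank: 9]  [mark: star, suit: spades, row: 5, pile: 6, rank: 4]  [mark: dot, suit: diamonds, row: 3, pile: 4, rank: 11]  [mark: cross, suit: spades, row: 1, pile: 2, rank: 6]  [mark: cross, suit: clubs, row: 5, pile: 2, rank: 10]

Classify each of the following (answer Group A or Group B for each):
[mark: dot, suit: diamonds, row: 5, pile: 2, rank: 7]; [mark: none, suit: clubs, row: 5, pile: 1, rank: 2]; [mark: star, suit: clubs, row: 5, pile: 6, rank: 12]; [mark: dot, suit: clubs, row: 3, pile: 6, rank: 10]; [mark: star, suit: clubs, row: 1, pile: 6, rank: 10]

The rule appears to be: mark is none.
[mark: dot, suit: diamonds, row: 5, pile: 2, rank: 7]: Group B (mark is dot). [mark: none, suit: clubs, row: 5, pile: 1, rank: 2]: Group A (mark is none). [mark: star, suit: clubs, row: 5, pile: 6, rank: 12]: Group B (mark is star). [mark: dot, suit: clubs, row: 3, pile: 6, rank: 10]: Group B (mark is dot). [mark: star, suit: clubs, row: 1, pile: 6, rank: 10]: Group B (mark is star).

Group B, Group A, Group B, Group B, Group B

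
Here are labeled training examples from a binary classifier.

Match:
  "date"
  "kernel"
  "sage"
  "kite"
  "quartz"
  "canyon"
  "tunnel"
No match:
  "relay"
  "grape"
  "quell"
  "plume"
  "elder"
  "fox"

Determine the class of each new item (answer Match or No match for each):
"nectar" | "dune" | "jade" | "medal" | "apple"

Match, Match, Match, No match, No match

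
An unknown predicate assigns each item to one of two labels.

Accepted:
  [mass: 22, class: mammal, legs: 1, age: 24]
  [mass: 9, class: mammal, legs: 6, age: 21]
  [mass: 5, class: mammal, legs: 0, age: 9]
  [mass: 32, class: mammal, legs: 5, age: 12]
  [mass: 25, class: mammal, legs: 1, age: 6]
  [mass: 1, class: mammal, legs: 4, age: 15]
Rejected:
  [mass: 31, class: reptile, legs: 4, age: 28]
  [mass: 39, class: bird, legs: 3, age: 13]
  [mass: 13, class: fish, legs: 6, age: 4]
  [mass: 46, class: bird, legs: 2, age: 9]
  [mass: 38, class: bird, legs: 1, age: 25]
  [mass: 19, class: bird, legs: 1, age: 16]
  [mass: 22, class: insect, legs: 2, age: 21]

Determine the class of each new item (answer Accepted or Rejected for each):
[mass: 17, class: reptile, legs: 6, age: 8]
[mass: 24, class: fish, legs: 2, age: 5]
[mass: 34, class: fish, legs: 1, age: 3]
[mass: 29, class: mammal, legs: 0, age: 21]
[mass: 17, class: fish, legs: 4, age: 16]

The distinguishing property — class is mammal — holds for all the 'Accepted' cases and none of the 'Rejected' cases.
[mass: 17, class: reptile, legs: 6, age: 8]: Rejected (class is reptile).
[mass: 24, class: fish, legs: 2, age: 5]: Rejected (class is fish).
[mass: 34, class: fish, legs: 1, age: 3]: Rejected (class is fish).
[mass: 29, class: mammal, legs: 0, age: 21]: Accepted (class is mammal).
[mass: 17, class: fish, legs: 4, age: 16]: Rejected (class is fish).

Rejected, Rejected, Rejected, Accepted, Rejected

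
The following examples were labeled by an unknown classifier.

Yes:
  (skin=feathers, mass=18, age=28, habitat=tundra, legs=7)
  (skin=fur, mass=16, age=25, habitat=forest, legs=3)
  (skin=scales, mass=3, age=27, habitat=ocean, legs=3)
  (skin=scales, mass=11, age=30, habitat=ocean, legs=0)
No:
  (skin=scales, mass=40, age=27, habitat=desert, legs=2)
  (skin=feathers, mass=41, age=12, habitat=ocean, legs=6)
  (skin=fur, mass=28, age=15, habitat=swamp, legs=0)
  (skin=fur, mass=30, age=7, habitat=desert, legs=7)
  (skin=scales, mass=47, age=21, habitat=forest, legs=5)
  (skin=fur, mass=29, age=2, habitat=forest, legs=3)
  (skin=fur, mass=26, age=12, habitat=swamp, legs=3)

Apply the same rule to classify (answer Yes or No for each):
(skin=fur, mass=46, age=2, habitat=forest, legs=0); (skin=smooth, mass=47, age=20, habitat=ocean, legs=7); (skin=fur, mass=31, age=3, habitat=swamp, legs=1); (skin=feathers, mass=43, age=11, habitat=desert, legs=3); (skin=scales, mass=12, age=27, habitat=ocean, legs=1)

The distinguishing property — mass ≤ 18 — holds for all the 'Yes' cases and none of the 'No' cases.
(skin=fur, mass=46, age=2, habitat=forest, legs=0) — mass = 46, hence No.
(skin=smooth, mass=47, age=20, habitat=ocean, legs=7) — mass = 47, hence No.
(skin=fur, mass=31, age=3, habitat=swamp, legs=1) — mass = 31, hence No.
(skin=feathers, mass=43, age=11, habitat=desert, legs=3) — mass = 43, hence No.
(skin=scales, mass=12, age=27, habitat=ocean, legs=1) — mass = 12, hence Yes.

No, No, No, No, Yes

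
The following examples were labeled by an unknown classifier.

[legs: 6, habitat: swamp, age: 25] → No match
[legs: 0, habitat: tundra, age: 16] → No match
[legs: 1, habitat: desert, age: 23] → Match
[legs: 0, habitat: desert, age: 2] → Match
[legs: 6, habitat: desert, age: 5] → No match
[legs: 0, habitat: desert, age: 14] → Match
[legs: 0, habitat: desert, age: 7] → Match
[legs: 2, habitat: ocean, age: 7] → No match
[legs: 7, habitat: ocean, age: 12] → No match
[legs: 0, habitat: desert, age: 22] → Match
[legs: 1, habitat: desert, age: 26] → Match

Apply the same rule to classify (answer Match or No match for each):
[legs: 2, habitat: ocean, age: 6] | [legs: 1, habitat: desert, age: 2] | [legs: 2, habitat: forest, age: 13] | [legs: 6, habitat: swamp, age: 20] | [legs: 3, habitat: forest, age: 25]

'Match' ⟺ habitat is desert AND legs ≤ 1.

No match, Match, No match, No match, No match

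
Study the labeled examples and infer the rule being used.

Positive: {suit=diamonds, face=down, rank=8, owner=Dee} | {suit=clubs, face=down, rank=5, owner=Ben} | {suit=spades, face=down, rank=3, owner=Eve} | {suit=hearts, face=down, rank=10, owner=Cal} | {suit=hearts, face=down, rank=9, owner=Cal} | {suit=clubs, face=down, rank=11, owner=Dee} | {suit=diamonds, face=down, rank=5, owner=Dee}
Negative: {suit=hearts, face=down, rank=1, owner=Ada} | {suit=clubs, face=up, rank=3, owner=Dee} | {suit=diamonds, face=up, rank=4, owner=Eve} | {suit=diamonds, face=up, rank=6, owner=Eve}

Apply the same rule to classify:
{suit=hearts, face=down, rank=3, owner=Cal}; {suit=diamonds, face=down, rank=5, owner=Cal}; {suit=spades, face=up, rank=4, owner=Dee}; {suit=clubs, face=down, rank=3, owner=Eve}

Every 'Positive' example satisfies: face is down AND rank ≥ 3. None of the 'Negative' examples do.
{suit=hearts, face=down, rank=3, owner=Cal}: face is down, rank = 3 — matches, so Positive. {suit=diamonds, face=down, rank=5, owner=Cal}: face is down, rank = 5 — matches, so Positive. {suit=spades, face=up, rank=4, owner=Dee}: face is up, rank = 4 — does not satisfy this, so Negative. {suit=clubs, face=down, rank=3, owner=Eve}: face is down, rank = 3 — matches, so Positive.

Positive, Positive, Negative, Positive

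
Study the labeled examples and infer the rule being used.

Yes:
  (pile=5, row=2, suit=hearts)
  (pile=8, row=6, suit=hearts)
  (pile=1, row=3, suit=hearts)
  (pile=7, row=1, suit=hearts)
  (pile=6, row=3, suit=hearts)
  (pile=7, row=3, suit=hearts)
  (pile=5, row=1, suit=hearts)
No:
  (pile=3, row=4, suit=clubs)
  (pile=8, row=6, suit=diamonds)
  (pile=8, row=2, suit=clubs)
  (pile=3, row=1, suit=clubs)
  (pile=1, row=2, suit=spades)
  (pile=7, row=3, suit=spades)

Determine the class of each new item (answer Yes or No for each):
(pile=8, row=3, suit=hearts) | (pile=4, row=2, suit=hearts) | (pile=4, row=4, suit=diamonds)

Yes, Yes, No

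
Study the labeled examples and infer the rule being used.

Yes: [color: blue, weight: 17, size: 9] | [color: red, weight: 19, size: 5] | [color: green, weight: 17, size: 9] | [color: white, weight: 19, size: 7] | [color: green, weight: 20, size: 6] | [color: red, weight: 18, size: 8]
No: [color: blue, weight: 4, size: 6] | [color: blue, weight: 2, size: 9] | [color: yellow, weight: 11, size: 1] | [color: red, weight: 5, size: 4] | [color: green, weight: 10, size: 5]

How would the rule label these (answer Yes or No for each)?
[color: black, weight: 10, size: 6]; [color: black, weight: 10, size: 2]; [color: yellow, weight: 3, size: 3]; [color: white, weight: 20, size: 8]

The pattern is that an item is 'Yes' exactly when: weight ≥ 17.
[color: black, weight: 10, size: 6] — weight = 10, hence No. [color: black, weight: 10, size: 2] — weight = 10, hence No. [color: yellow, weight: 3, size: 3] — weight = 3, hence No. [color: white, weight: 20, size: 8] — weight = 20, hence Yes.

No, No, No, Yes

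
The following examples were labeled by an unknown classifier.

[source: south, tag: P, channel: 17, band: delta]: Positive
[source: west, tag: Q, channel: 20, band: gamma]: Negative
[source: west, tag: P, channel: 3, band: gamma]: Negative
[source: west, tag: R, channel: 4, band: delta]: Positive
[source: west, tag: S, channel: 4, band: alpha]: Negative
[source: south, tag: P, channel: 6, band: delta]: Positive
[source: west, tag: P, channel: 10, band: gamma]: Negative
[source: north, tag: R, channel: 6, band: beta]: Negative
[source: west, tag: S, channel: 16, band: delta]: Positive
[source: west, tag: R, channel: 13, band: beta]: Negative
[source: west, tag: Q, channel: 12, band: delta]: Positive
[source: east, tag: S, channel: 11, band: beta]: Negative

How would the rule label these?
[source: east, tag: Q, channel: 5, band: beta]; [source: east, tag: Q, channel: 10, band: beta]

Negative, Negative

The pattern is that an item is 'Positive' exactly when: band is delta.
[source: east, tag: Q, channel: 5, band: beta] → band is beta → Negative. [source: east, tag: Q, channel: 10, band: beta] → band is beta → Negative.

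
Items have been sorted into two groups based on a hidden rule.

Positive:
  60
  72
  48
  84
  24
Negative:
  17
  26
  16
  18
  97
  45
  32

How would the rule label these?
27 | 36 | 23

The pattern is that an item is 'Positive' exactly when: multiple of 12.
27 → 27 = 12·2 + 3 → Negative.
36 → 36 = 12·3 → Positive.
23 → 23 = 12·1 + 11 → Negative.

Negative, Positive, Negative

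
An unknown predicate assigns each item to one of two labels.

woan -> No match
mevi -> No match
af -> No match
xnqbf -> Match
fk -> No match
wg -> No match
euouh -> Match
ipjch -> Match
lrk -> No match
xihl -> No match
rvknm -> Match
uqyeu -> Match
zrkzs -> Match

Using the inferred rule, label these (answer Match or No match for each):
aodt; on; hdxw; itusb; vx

Comparing the two groups points to one rule — length 5.
aodt: length 4 — does not fit, so No match.
on: length 2 — does not fit, so No match.
hdxw: length 4 — does not fit, so No match.
itusb: length 5 — satisfies this, so Match.
vx: length 2 — does not fit, so No match.

No match, No match, No match, Match, No match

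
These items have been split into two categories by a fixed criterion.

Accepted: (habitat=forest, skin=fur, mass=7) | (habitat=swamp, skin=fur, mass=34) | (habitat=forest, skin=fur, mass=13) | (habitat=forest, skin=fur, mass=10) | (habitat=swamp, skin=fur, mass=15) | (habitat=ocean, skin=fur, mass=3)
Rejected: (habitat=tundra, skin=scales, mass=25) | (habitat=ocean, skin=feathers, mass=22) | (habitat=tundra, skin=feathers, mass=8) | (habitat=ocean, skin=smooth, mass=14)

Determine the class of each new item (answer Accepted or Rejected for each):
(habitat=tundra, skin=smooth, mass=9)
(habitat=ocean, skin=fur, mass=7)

Rejected, Accepted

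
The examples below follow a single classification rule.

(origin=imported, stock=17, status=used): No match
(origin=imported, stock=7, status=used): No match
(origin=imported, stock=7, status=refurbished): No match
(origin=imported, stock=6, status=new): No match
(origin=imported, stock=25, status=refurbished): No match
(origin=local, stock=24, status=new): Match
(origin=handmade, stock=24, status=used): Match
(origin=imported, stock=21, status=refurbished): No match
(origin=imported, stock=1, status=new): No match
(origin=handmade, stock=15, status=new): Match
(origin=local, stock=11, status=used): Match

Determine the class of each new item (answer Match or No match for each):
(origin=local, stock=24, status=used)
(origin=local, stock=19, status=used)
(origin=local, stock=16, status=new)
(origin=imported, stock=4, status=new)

Match, Match, Match, No match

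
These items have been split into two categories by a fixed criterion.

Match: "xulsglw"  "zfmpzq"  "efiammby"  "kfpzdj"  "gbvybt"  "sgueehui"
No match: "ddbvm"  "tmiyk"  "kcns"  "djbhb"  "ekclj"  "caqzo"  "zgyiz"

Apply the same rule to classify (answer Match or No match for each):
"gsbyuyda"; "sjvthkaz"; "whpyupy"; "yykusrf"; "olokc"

Match, Match, Match, Match, No match

The rule appears to be: length ≥ 6.
"gsbyuyda" — length 8, hence Match.
"sjvthkaz" — length 8, hence Match.
"whpyupy" — length 7, hence Match.
"yykusrf" — length 7, hence Match.
"olokc" — length 5, hence No match.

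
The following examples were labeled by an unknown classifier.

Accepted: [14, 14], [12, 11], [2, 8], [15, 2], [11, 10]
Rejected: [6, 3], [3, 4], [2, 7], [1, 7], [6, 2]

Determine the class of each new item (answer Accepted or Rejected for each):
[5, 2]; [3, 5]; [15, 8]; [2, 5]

The pattern is that an item is 'Accepted' exactly when: sum ≥ 10.
[5, 2] — 5+2 = 7, hence Rejected.
[3, 5] — 3+5 = 8, hence Rejected.
[15, 8] — 15+8 = 23, hence Accepted.
[2, 5] — 2+5 = 7, hence Rejected.

Rejected, Rejected, Accepted, Rejected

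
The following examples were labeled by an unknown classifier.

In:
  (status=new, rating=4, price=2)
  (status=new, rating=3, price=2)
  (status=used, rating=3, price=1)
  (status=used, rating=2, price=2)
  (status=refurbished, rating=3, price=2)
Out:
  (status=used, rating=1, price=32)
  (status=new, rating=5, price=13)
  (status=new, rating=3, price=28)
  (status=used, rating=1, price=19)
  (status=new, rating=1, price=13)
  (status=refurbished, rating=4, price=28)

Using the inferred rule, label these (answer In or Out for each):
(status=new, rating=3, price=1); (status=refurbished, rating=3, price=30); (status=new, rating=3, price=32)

All 'In' examples share one property — price ≤ 2 — and every 'Out' example lacks it.
(status=new, rating=3, price=1) → price = 1 → In.
(status=refurbished, rating=3, price=30) → price = 30 → Out.
(status=new, rating=3, price=32) → price = 32 → Out.

In, Out, Out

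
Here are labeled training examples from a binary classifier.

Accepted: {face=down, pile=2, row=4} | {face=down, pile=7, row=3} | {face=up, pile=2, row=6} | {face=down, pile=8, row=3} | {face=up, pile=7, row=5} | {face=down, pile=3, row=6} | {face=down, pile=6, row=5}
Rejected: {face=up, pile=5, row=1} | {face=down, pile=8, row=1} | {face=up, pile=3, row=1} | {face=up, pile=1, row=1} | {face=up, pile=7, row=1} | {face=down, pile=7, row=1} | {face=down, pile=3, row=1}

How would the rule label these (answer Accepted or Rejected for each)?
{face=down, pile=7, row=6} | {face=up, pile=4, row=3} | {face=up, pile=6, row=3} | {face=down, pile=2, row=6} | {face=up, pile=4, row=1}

Accepted, Accepted, Accepted, Accepted, Rejected

The common property of the 'Accepted' items is: row ≥ 3. No 'Rejected' item has it.
{face=down, pile=7, row=6} — row = 6, hence Accepted.
{face=up, pile=4, row=3} — row = 3, hence Accepted.
{face=up, pile=6, row=3} — row = 3, hence Accepted.
{face=down, pile=2, row=6} — row = 6, hence Accepted.
{face=up, pile=4, row=1} — row = 1, hence Rejected.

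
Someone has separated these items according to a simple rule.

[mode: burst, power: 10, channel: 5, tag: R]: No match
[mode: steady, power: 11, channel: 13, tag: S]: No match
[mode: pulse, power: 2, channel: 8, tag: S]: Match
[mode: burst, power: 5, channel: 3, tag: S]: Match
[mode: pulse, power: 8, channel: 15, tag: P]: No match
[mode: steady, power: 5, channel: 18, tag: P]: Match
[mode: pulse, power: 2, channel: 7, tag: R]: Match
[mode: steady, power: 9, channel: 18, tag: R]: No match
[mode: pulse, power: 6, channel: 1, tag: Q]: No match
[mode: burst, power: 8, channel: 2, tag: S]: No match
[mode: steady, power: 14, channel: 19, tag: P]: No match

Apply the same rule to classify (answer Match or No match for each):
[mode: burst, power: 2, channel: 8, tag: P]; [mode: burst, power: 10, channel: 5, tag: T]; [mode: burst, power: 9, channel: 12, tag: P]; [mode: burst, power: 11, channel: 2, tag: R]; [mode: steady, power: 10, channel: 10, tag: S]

The rule appears to be: power ≤ 5.

Match, No match, No match, No match, No match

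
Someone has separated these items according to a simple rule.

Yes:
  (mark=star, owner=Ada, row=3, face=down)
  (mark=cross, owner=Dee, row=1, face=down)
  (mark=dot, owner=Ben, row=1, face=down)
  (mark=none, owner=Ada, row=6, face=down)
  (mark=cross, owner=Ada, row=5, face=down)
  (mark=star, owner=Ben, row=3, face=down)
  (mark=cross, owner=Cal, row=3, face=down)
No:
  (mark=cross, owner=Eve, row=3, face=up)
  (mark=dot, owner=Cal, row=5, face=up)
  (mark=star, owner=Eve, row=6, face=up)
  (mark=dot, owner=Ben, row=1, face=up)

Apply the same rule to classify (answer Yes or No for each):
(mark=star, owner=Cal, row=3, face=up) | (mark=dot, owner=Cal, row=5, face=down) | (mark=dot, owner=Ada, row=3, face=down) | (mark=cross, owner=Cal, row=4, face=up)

No, Yes, Yes, No

The simplest hypothesis consistent with all the labels is: face is down.
(mark=star, owner=Cal, row=3, face=up): face is up, does not fit → No.
(mark=dot, owner=Cal, row=5, face=down): face is down, qualifies → Yes.
(mark=dot, owner=Ada, row=3, face=down): face is down, qualifies → Yes.
(mark=cross, owner=Cal, row=4, face=up): face is up, does not fit → No.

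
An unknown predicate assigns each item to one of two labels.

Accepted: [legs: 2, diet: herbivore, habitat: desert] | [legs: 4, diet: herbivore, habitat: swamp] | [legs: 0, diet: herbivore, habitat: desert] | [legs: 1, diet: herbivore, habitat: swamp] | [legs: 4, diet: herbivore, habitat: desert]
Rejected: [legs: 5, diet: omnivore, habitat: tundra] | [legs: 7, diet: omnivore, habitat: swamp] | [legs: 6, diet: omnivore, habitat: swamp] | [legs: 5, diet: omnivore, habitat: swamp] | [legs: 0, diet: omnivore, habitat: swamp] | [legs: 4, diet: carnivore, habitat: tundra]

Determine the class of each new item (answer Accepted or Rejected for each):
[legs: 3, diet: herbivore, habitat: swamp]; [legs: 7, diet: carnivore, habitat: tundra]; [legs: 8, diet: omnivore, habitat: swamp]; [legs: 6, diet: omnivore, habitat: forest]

Accepted, Rejected, Rejected, Rejected

Rule: diet is herbivore. This holds for each 'Accepted' example and fails for each 'Rejected' one.
[legs: 3, diet: herbivore, habitat: swamp]: Accepted (diet is herbivore). [legs: 7, diet: carnivore, habitat: tundra]: Rejected (diet is carnivore). [legs: 8, diet: omnivore, habitat: swamp]: Rejected (diet is omnivore). [legs: 6, diet: omnivore, habitat: forest]: Rejected (diet is omnivore).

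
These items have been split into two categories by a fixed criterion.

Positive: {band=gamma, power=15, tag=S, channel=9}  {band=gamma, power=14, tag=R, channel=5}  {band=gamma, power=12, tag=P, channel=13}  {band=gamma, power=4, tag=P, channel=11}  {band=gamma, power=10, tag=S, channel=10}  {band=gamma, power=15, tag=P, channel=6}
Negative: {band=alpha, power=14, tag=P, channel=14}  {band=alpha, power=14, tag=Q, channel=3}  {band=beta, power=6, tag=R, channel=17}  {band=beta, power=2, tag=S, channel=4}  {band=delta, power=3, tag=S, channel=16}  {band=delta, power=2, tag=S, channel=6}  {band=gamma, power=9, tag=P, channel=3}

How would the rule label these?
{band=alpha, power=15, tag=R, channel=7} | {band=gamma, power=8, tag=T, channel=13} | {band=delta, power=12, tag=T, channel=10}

The rule appears to be: band is gamma AND channel ≥ 4.

Negative, Positive, Negative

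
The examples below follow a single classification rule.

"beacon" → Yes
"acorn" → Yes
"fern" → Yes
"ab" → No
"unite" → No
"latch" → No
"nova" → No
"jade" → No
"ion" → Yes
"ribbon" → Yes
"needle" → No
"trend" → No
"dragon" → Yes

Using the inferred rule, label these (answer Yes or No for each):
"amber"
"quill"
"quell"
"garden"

The rule appears to be: ends with 'n'.
"amber": No (ends with 'r'). "quill": No (ends with 'l'). "quell": No (ends with 'l'). "garden": Yes (ends with 'n').

No, No, No, Yes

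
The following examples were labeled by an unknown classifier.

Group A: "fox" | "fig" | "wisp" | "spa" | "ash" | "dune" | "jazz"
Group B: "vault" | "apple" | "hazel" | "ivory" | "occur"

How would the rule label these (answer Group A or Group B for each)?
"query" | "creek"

The classifier is using: length ≤ 4.
"query": Group B (length 5). "creek": Group B (length 5).

Group B, Group B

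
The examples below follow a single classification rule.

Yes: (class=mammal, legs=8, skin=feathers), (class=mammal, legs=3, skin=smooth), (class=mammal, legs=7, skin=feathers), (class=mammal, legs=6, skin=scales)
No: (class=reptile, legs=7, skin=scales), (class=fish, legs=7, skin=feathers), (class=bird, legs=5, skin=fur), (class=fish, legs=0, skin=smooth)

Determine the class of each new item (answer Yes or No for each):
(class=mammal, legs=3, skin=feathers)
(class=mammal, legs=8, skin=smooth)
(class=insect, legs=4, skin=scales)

Yes, Yes, No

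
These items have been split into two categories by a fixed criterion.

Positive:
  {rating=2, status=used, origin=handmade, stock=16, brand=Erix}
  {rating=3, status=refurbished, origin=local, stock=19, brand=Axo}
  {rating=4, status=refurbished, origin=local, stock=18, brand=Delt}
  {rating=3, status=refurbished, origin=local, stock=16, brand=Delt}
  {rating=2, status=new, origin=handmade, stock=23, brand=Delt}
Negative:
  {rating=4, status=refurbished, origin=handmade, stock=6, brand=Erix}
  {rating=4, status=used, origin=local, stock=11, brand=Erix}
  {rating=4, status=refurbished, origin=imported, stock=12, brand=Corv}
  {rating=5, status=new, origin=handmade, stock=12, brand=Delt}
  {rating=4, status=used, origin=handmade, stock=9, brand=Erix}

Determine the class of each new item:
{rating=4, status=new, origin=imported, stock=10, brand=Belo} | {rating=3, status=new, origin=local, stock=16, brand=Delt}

Negative, Positive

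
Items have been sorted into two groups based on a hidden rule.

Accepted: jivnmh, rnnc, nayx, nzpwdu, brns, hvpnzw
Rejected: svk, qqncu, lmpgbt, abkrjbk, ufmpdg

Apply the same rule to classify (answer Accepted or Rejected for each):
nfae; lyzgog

Accepted, Rejected

Every 'Accepted' example satisfies: even length AND contains 'n'. None of the 'Rejected' examples do.
nfae — length 4, has 'n', hence Accepted. lyzgog — length 6, no 'n', hence Rejected.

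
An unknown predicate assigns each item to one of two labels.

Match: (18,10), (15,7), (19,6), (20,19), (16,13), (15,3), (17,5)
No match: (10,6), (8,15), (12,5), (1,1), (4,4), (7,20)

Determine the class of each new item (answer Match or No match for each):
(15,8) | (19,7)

Match, Match

The rule appears to be: first ≥ 13.
(15,8): Match (first 15).
(19,7): Match (first 19).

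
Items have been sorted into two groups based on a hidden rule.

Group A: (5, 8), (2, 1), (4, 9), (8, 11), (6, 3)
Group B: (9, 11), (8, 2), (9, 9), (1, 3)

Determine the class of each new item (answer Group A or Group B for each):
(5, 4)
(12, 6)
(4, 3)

Checking candidate rules against both groups, what survives is: sum is odd.
(5, 4): Group A (5+4 = 9).
(12, 6): Group B (12+6 = 18).
(4, 3): Group A (4+3 = 7).

Group A, Group B, Group A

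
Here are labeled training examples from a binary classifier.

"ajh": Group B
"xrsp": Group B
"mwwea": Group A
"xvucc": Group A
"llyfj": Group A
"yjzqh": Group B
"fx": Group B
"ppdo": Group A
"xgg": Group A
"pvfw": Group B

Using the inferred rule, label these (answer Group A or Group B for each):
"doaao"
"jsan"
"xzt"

The classifier is using: has a double letter.
"doaao" — 'aa' doubled, hence Group A.
"jsan" — no doubled letter, hence Group B.
"xzt" — no doubled letter, hence Group B.

Group A, Group B, Group B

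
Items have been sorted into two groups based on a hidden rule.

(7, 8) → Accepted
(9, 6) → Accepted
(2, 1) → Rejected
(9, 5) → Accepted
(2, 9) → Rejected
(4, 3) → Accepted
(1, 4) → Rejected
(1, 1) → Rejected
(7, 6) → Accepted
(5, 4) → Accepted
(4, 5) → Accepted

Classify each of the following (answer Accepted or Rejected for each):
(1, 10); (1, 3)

Rejected, Rejected

'Accepted' ⟺ first ≥ 3.
(1, 10): Rejected (first 1).
(1, 3): Rejected (first 1).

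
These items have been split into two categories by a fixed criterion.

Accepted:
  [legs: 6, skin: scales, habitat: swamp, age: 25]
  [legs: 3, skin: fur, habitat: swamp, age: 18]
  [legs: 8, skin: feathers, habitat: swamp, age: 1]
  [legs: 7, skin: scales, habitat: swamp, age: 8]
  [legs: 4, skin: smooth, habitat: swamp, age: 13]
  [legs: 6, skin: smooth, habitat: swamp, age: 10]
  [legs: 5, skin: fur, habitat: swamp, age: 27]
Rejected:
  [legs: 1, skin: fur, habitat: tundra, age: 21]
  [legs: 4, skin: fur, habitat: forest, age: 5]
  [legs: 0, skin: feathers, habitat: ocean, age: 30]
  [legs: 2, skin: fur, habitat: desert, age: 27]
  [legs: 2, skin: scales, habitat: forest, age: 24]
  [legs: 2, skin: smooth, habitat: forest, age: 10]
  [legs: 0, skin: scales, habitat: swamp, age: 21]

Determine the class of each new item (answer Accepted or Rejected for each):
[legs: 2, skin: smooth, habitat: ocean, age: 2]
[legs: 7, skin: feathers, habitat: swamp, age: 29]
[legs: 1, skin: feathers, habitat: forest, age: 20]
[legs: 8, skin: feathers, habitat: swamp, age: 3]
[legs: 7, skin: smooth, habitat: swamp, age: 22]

The rule appears to be: habitat is swamp AND legs ≥ 1.
Rejected: [legs: 2, skin: smooth, habitat: ocean, age: 2], since habitat is ocean, legs = 2. Accepted: [legs: 7, skin: feathers, habitat: swamp, age: 29], since habitat is swamp, legs = 7. Rejected: [legs: 1, skin: feathers, habitat: forest, age: 20], since habitat is forest, legs = 1. Accepted: [legs: 8, skin: feathers, habitat: swamp, age: 3], since habitat is swamp, legs = 8. Accepted: [legs: 7, skin: smooth, habitat: swamp, age: 22], since habitat is swamp, legs = 7.

Rejected, Accepted, Rejected, Accepted, Accepted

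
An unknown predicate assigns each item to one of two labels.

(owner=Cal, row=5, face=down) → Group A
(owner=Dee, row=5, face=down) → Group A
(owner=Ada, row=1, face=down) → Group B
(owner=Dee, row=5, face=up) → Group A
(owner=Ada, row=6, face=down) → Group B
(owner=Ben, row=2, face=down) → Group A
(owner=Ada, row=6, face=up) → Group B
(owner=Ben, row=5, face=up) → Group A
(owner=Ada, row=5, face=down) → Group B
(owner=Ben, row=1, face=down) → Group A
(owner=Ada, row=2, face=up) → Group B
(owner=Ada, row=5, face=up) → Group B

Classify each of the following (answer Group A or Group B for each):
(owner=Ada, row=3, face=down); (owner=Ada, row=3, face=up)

Looking at the examples, the only property every 'Group A' case has and every 'Group B' case lacks is: owner is not Ada.

Group B, Group B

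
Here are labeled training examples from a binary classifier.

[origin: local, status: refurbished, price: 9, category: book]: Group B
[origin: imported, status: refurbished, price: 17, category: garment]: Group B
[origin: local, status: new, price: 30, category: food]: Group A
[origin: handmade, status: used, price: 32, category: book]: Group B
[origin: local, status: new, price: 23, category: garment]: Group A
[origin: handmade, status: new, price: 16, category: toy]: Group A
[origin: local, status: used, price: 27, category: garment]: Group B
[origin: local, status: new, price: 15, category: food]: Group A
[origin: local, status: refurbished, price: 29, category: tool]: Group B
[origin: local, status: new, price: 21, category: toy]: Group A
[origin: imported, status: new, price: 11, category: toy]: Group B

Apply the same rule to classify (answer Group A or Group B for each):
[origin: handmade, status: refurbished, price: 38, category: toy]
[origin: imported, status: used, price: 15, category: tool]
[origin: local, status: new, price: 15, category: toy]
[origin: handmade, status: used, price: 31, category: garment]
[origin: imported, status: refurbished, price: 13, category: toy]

Group B, Group B, Group A, Group B, Group B

All 'Group A' examples share one property — status is new AND price ≥ 15 — and every 'Group B' example lacks it.
[origin: handmade, status: refurbished, price: 38, category: toy]: status is refurbished, price = 38 — does not pass, so Group B. [origin: imported, status: used, price: 15, category: tool]: status is used, price = 15 — does not pass, so Group B. [origin: local, status: new, price: 15, category: toy]: status is new, price = 15 — checks out, so Group A. [origin: handmade, status: used, price: 31, category: garment]: status is used, price = 31 — does not pass, so Group B. [origin: imported, status: refurbished, price: 13, category: toy]: status is refurbished, price = 13 — does not pass, so Group B.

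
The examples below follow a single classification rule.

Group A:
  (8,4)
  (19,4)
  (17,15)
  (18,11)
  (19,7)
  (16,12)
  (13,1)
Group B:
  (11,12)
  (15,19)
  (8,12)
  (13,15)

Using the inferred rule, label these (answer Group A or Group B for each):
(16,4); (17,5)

Group A, Group A

The rule appears to be: first > second.
(16,4): Group A (16 > 4).
(17,5): Group A (17 > 5).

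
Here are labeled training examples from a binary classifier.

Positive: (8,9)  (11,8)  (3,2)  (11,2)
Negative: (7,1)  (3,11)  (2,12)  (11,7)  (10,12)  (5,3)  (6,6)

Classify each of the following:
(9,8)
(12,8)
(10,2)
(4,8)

A rule that fits every label: sum is odd — true of each 'Positive' example, false of each 'Negative' one.
(9,8) — 9+8 = 17, hence Positive. (12,8) — 12+8 = 20, hence Negative. (10,2) — 10+2 = 12, hence Negative. (4,8) — 4+8 = 12, hence Negative.

Positive, Negative, Negative, Negative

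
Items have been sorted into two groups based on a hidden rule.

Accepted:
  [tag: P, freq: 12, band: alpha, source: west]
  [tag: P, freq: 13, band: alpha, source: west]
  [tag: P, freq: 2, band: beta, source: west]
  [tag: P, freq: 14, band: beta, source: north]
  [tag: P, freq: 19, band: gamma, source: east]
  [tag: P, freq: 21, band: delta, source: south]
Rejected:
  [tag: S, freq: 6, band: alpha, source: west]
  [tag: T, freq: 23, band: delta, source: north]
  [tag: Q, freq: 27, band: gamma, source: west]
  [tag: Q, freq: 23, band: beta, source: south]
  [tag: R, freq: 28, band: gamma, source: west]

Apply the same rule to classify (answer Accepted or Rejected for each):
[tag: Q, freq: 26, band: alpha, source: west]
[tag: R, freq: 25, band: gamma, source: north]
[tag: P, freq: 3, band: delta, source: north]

Every 'Accepted' example satisfies: tag is P. None of the 'Rejected' examples do.
[tag: Q, freq: 26, band: alpha, source: west]: tag is Q — doesn't qualify, so Rejected. [tag: R, freq: 25, band: gamma, source: north]: tag is R — doesn't qualify, so Rejected. [tag: P, freq: 3, band: delta, source: north]: tag is P — satisfies this, so Accepted.

Rejected, Rejected, Accepted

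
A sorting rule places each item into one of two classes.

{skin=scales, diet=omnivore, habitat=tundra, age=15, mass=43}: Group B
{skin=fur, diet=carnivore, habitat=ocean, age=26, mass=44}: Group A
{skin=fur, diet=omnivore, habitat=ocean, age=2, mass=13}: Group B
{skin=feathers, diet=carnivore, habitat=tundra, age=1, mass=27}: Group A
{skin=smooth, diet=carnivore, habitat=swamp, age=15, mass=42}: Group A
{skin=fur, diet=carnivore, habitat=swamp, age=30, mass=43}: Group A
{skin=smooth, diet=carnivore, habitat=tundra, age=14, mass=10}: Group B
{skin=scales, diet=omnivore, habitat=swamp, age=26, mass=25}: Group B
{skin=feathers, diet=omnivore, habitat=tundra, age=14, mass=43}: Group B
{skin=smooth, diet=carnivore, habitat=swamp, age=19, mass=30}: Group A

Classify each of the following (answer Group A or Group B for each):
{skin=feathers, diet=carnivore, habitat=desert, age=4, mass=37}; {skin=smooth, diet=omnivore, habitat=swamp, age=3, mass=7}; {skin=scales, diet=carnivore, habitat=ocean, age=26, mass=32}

Group A, Group B, Group A

Every 'Group A' example satisfies: diet is carnivore AND mass ≥ 13. None of the 'Group B' examples do.
{skin=feathers, diet=carnivore, habitat=desert, age=4, mass=37}: Group A (diet is carnivore, mass = 37).
{skin=smooth, diet=omnivore, habitat=swamp, age=3, mass=7}: Group B (diet is omnivore, mass = 7).
{skin=scales, diet=carnivore, habitat=ocean, age=26, mass=32}: Group A (diet is carnivore, mass = 32).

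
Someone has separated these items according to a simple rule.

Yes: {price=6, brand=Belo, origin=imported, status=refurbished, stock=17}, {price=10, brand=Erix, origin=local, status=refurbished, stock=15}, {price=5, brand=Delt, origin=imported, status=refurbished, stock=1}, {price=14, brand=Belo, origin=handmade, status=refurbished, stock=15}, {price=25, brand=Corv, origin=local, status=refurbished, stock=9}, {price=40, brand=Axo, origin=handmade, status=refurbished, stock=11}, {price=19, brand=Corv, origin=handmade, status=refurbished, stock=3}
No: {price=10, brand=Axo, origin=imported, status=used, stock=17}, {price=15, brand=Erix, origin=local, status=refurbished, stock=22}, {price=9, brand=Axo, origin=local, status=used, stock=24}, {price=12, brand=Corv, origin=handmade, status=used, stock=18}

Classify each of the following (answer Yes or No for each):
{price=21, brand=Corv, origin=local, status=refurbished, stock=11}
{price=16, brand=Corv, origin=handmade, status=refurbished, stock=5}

Yes, Yes

One predicate separates the groups cleanly: status is refurbished AND stock ≤ 17.
{price=21, brand=Corv, origin=local, status=refurbished, stock=11}: Yes (status is refurbished, stock = 11). {price=16, brand=Corv, origin=handmade, status=refurbished, stock=5}: Yes (status is refurbished, stock = 5).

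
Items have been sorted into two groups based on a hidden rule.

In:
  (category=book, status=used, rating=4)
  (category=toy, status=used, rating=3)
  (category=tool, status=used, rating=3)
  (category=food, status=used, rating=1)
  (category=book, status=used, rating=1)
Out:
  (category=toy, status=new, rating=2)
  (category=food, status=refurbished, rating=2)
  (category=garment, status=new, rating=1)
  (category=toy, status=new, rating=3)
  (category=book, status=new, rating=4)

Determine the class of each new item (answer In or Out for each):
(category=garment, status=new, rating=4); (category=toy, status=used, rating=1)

Out, In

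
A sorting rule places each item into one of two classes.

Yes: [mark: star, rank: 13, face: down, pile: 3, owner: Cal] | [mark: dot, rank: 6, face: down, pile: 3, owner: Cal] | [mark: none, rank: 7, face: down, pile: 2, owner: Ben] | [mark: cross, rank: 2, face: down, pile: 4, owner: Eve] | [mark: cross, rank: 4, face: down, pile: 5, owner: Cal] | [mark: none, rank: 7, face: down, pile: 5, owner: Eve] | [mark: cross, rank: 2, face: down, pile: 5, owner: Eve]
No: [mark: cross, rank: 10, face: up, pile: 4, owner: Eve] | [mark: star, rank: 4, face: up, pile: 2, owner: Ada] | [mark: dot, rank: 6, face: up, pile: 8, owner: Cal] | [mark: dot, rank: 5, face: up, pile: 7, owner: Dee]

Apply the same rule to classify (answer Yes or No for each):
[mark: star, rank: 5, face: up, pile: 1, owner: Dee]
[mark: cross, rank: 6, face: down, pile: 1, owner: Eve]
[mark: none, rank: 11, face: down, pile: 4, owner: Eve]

The pattern is that an item is 'Yes' exactly when: face is down.
No: [mark: star, rank: 5, face: up, pile: 1, owner: Dee], since face is up. Yes: [mark: cross, rank: 6, face: down, pile: 1, owner: Eve], since face is down. Yes: [mark: none, rank: 11, face: down, pile: 4, owner: Eve], since face is down.

No, Yes, Yes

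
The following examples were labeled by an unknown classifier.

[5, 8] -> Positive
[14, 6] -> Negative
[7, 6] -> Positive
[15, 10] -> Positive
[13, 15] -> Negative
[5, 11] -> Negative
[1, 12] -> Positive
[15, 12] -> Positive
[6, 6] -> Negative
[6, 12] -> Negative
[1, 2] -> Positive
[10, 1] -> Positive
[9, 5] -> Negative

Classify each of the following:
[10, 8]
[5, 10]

Every 'Positive' example satisfies: sum is odd. None of the 'Negative' examples do.
[10, 8]: 10+8 = 18, does not fit → Negative.
[5, 10]: 5+10 = 15, passes → Positive.

Negative, Positive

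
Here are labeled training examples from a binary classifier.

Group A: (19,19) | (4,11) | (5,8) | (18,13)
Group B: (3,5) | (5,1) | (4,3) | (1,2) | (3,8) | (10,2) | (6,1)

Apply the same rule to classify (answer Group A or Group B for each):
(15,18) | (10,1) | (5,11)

Group A, Group B, Group A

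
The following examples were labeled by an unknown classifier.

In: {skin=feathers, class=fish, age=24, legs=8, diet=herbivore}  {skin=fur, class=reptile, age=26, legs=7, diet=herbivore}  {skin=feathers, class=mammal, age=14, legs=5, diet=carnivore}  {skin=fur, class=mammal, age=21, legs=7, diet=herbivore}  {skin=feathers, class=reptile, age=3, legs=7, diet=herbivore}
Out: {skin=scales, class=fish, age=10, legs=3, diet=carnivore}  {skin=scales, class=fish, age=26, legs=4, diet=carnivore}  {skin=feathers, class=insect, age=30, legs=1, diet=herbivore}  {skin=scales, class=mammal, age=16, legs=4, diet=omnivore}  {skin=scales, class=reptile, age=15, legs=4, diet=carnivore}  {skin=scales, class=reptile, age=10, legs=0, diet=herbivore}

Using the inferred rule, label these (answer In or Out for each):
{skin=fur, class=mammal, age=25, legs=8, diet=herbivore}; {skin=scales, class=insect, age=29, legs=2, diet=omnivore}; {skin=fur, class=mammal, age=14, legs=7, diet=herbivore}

In, Out, In

'In' ⟺ legs ≥ 5.
In: {skin=fur, class=mammal, age=25, legs=8, diet=herbivore}, since legs = 8.
Out: {skin=scales, class=insect, age=29, legs=2, diet=omnivore}, since legs = 2.
In: {skin=fur, class=mammal, age=14, legs=7, diet=herbivore}, since legs = 7.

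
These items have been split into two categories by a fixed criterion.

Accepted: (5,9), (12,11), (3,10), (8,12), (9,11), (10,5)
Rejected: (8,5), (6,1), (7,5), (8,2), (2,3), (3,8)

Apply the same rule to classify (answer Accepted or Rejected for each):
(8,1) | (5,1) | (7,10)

Rejected, Rejected, Accepted

'Accepted' ⟺ max ≥ 9.
(8,1) — max 8, hence Rejected. (5,1) — max 5, hence Rejected. (7,10) — max 10, hence Accepted.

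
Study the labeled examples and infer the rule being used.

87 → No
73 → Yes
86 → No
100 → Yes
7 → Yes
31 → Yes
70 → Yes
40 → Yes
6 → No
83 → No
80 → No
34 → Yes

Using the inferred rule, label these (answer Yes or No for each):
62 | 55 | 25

Looking at the examples, the only property every 'Yes' case has and every 'No' case lacks is: ≡ 1 (mod 3).
62 — 62 mod 3 = 2, hence No. 55 — 55 mod 3 = 1, hence Yes. 25 — 25 mod 3 = 1, hence Yes.

No, Yes, Yes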